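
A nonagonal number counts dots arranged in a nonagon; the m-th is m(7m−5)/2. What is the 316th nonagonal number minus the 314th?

4405

316·(7·316 − 5)/2 = 348706 and 314·(7·314 − 5)/2 = 344301.
Difference: 348706 − 344301 = 4405.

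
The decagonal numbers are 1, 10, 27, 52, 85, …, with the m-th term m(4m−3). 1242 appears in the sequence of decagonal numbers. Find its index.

Set n(4n−3) = 1242, giving 4n² − 3n − 1242 = 0.
The discriminant is 9 + 16·1242 = 19881, and √19881 = 141.
So n = (3 + 141) / 8 = 144/8 = 18.
Check: 18·(4·18 − 3) = 1242. ✓

18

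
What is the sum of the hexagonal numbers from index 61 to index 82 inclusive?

Σ i(2i−1) = 2Σi² − Σi over i = 61..82.
Σi = 3403 − 1830 = 1573 and Σi² = 187165 − 73810 = 113355.
2·113355 − 1·1573 = 225137.

225137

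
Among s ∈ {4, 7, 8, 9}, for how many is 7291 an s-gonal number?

s = 4: P(4, 85) = 7225 and P(4, 86) = 7396; 7291 is not s-gonal.
s = 7: P(7, 54) = 7209 and P(7, 55) = 7480; 7291 is not s-gonal.
s = 8: P(8, 49) = 7105 and P(8, 50) = 7400; 7291 is not s-gonal.
s = 9: P(9, 46) = 7291. ✓
Hits: s ∈ {9} → 1.

1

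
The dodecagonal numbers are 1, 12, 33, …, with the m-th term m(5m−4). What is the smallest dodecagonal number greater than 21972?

Solve n(5n−4) > 21972 for integer n.
The largest n with value ≤ 21972 is 66 (since 21516 ≤ 21972 < 22177), so the first above is n = 67, value 22177.

22177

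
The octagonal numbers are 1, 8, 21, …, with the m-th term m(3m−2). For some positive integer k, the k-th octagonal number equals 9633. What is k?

Set n(3n−2) = 9633, giving 3n² − 2n − 9633 = 0.
The discriminant is 4 + 12·9633 = 115600, and √115600 = 340.
So n = (2 + 340) / 6 = 342/6 = 57.
Check: 57·(3·57 − 2) = 9633. ✓

57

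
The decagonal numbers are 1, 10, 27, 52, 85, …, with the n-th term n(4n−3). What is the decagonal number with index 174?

120582

The 174th decagonal number is n(4n−3) with n = 174.
174·(4·174 − 3) = 174·693 = 120582.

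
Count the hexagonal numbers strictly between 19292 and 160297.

185

The n-th hexagonal number is n(2n−1).
Smallest index with value > 19292: n = 99 (giving 19503).
Largest index with value < 160297: n = 283 (giving 159895).
Indices 99 through 283: 185 terms.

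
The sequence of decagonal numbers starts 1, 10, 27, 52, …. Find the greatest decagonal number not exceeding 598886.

Solve n(4n−3) ≤ 598886 for integer n.
n = 387 gives 597915 ≤ 598886, while n = 388 gives 601012 > 598886; so the answer is 597915.

597915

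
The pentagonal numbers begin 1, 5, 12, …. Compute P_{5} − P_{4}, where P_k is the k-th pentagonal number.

13

Consecutive pentagonal numbers differ by 3n − 2: here 3·5 − 2 = 13.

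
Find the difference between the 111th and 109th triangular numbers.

221

111·112/2 = 6216 and 109·110/2 = 5995.
Difference: 6216 − 5995 = 221.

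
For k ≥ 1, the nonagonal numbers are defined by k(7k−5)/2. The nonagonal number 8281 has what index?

49

Set n(7n−5)/2 = 8281, giving 7n² − 5n − 16562 = 0.
So n = (5 + 681) / 14 = 686/14 = 49.
Check: 49·(7·49 − 5)/2 = 8281. ✓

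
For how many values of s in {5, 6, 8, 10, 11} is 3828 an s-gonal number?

s = 5: P(5, 50) = 3725 and P(5, 51) = 3876; 3828 is not s-gonal.
s = 6: P(6, 44) = 3828. ✓
s = 8: P(8, 36) = 3816 and P(8, 37) = 4033; 3828 is not s-gonal.
s = 10: P(10, 31) = 3751 and P(10, 32) = 4000; 3828 is not s-gonal.
s = 11: P(11, 29) = 3683 and P(11, 30) = 3945; 3828 is not s-gonal.
Hits: s ∈ {6} → 1.

1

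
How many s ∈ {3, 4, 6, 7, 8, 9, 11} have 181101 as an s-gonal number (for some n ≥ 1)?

s = 3: P(3, 601) = 180901 and P(3, 602) = 181503; 181101 is not s-gonal.
s = 4: P(4, 425) = 180625 and P(4, 426) = 181476; 181101 is not s-gonal.
s = 6: P(6, 301) = 180901 and P(6, 302) = 182106; 181101 is not s-gonal.
s = 7: P(7, 269) = 180499 and P(7, 270) = 181845; 181101 is not s-gonal.
s = 8: P(8, 246) = 181056 and P(8, 247) = 182533; 181101 is not s-gonal.
s = 9: P(9, 227) = 179784 and P(9, 228) = 181374; 181101 is not s-gonal.
s = 11: P(11, 201) = 181101. ✓
Hits: s ∈ {11} → 1.

1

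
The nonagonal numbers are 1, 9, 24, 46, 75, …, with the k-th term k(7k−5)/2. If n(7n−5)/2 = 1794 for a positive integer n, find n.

23

Set n(7n−5)/2 = 1794, giving 7n² − 5n − 3588 = 0.
The discriminant is 25 + 56·1794 = 100489, and √100489 = 317.
So n = (5 + 317) / 14 = 322/14 = 23.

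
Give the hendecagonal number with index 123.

123·(9·123 − 7)/2 = 123·1100/2 = 123·550 = 67650.

67650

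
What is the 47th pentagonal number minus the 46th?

Consecutive pentagonal numbers differ by 3n − 2: here 3·47 − 2 = 139.

139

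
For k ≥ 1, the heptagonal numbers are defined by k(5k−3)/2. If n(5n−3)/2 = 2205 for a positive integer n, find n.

Set n(5n−3)/2 = 2205, giving 5n² − 3n − 4410 = 0.
The discriminant is 9 + 40·2205 = 88209, and √88209 = 297.
So n = (3 + 297) / 10 = 300/10 = 30.
Check: 30·(5·30 − 3)/2 = 2205. ✓

30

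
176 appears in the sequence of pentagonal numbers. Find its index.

Set n(3n−1)/2 = 176, giving 3n² − n − 352 = 0.
The discriminant is 1 + 24·176 = 4225, and √4225 = 65.
So n = (1 + 65) / 6 = 66/6 = 11.
Check: 11·(3·11 − 1)/2 = 176. ✓

11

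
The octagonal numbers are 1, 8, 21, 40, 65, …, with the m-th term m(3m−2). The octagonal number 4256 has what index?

38

Set n(3n−2) = 4256, giving 3n² − 2n − 4256 = 0.
So n = (2 + 226) / 6 = 228/6 = 38.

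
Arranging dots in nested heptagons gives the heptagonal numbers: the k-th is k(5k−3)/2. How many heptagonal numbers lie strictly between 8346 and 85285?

The n-th heptagonal number is n(5n−3)/2.
Smallest index with value > 8346: n = 59 (giving 8614).
Largest index with value < 85285: n = 184 (giving 84364).
Indices 59 through 184: 126 terms.

126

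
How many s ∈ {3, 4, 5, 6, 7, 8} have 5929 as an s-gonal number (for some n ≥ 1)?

s = 3: P(3, 108) = 5886 and P(3, 109) = 5995; 5929 is not s-gonal.
s = 4: P(4, 77) = 5929. ✓
s = 5: P(5, 63) = 5922 and P(5, 64) = 6112; 5929 is not s-gonal.
s = 6: P(6, 54) = 5778 and P(6, 55) = 5995; 5929 is not s-gonal.
s = 7: P(7, 49) = 5929. ✓
s = 8: P(8, 44) = 5720 and P(8, 45) = 5985; 5929 is not s-gonal.
Hits: s ∈ {4, 7} → 2.

2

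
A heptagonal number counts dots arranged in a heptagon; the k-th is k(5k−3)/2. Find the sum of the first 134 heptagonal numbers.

Σ i(5i−3)/2 = (5Σi² − 3Σi) / 2 over i = 1..134.
Σi = 9045 and Σi² = 811035.
(5·811035 − 3·9045) / 2 = 4028040/2 = 2014020.

2014020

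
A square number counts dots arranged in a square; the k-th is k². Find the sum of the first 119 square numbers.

Σ_{i=1}^{119} i² = 119·120·239/6 = 568820.

568820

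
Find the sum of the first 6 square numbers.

91

Σ_{i=1}^{6} i² = 6·7·13/6 = 91.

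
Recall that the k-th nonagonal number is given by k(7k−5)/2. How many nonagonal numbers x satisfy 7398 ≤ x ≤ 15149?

20

The n-th nonagonal number is n(7n−5)/2.
Smallest index with value ≥ 7398: n = 47 (giving 7614).
Largest index with value ≤ 15149: n = 66 (giving 15081).
Indices 47 through 66: 20 terms.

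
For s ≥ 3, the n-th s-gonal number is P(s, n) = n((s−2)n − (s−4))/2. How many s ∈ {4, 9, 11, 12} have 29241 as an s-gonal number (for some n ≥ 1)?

s = 4: P(4, 171) = 29241. ✓
s = 9: P(9, 91) = 28756 and P(9, 92) = 29394; 29241 is not s-gonal.
s = 11: P(11, 81) = 29241. ✓
s = 12: P(12, 76) = 28576 and P(12, 77) = 29337; 29241 is not s-gonal.
Hits: s ∈ {4, 11} → 2.

2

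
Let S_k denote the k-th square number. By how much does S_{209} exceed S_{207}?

832

209² = 43681 and 207² = 42849.
Difference: 43681 − 42849 = 832.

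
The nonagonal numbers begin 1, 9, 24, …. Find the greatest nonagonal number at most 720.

Solve n(7n−5)/2 ≤ 720 for integer n.
n = 14 gives 651 ≤ 720, while n = 15 gives 750 > 720; so the answer is 651.

651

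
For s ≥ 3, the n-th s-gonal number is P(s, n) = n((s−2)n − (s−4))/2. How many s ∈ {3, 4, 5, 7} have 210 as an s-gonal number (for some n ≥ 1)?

2

s = 3: P(3, 20) = 210. ✓
s = 4: P(4, 14) = 196 and P(4, 15) = 225; 210 is not s-gonal.
s = 5: P(5, 12) = 210. ✓
s = 7: P(7, 9) = 189 and P(7, 10) = 235; 210 is not s-gonal.
Hits: s ∈ {3, 5} → 2.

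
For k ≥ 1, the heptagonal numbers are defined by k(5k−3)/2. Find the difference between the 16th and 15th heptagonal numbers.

Consecutive heptagonal numbers differ by 5n − 4: here 5·16 − 4 = 76.

76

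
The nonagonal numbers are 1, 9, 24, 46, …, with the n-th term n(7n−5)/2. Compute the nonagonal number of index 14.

651

The 14th nonagonal number is n(7n−5)/2 with n = 14.
14·(7·14 − 5)/2 = 14·93/2 = 651.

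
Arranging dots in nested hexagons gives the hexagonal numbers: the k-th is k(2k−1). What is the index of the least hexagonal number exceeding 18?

Solve n(2n−1) > 18 for integer n.
The largest n with value ≤ 18 is 3 (since 15 ≤ 18 < 28), so the first above is n = 4, value 28.

4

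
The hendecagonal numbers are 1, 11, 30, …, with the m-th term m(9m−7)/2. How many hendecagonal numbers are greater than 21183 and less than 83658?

The n-th hendecagonal number is n(9n−7)/2.
Smallest index with value > 21183: n = 70 (giving 21805).
Largest index with value < 83658: n = 136 (giving 82756).
Indices 70 through 136: 67 terms.

67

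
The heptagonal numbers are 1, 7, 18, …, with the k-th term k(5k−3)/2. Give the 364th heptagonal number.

330694

The 364th heptagonal number is n(5n−3)/2 with n = 364.
364·(5·364 − 3)/2 = 364·1817/2 = 330694.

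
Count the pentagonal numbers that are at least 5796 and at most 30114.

79

The n-th pentagonal number is n(3n−1)/2.
Smallest index with value ≥ 5796: n = 63 (giving 5922).
Largest index with value ≤ 30114: n = 141 (giving 29751).
Indices 63 through 141: 79 terms.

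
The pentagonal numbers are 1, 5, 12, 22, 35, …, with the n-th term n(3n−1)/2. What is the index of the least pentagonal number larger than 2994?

45

Solve n(3n−1)/2 > 2994 for integer n.
The largest n with value ≤ 2994 is 44 (since 2882 ≤ 2994 < 3015), so the first above is n = 45, value 3015.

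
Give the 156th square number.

24336

The 156th square number is n² with n = 156.
156² = 24336.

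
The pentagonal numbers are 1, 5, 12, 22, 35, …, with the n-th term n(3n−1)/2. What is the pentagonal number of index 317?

150575

The 317th pentagonal number is n(3n−1)/2 with n = 317.
317·(3·317 − 1)/2 = 317·950/2 = 317·475 = 150575.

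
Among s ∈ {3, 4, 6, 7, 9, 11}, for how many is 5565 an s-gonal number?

s = 3: P(3, 105) = 5565. ✓
s = 4: P(4, 74) = 5476 and P(4, 75) = 5625; 5565 is not s-gonal.
s = 6: P(6, 53) = 5565. ✓
s = 7: P(7, 47) = 5452 and P(7, 48) = 5688; 5565 is not s-gonal.
s = 9: P(9, 40) = 5500 and P(9, 41) = 5781; 5565 is not s-gonal.
s = 11: P(11, 35) = 5390 and P(11, 36) = 5706; 5565 is not s-gonal.
Hits: s ∈ {3, 6} → 2.

2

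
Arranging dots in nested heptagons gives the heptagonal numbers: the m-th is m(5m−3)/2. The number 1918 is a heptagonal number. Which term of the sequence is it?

Set n(5n−3)/2 = 1918, giving 5n² − 3n − 3836 = 0.
So n = (3 + 277) / 10 = 280/10 = 28.
Check: 28·(5·28 − 3)/2 = 1918. ✓

28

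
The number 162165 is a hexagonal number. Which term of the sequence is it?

Set n(2n−1) = 162165, giving 2n² − n − 162165 = 0.
So n = (1 + 1139) / 4 = 1140/4 = 285.

285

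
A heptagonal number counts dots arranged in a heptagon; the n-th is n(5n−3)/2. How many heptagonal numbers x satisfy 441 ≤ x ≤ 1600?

12

The n-th heptagonal number is n(5n−3)/2.
Smallest index with value ≥ 441: n = 14 (giving 469).
Largest index with value ≤ 1600: n = 25 (giving 1525).
Indices 14 through 25: 12 terms.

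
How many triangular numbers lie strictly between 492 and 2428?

39

The n-th triangular number is n(n+1)/2.
Smallest index with value > 492: n = 31 (giving 496).
Largest index with value < 2428: n = 69 (giving 2415).
Indices 31 through 69: 39 terms.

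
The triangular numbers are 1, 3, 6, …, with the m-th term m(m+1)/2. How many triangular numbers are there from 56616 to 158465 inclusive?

The n-th triangular number is n(n+1)/2.
Smallest index with value ≥ 56616: n = 336 (giving 56616).
Largest index with value ≤ 158465: n = 562 (giving 158203).
Indices 336 through 562: 227 terms.

227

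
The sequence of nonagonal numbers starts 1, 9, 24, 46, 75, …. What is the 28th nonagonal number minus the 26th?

28·(7·28 − 5)/2 = 2674 and 26·(7·26 − 5)/2 = 2301.
Difference: 2674 − 2301 = 373.

373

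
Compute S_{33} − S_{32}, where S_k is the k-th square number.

n² − (n−1)² = 2n − 1, so 33² − 32² = 2·33 − 1 = 65.

65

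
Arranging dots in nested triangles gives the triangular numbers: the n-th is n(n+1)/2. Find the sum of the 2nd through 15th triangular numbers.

Σ i(i+1)/2 = (Σi² + Σi) / 2 over i = 2..15.
Σi = 120 − 1 = 119 and Σi² = 1240 − 1 = 1239.
(1·1239 + 1·119) / 2 = 1358/2 = 679.

679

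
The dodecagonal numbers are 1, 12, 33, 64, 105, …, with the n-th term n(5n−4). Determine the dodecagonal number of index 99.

48609

99·(5·99 − 4) = 99·491 = 48609.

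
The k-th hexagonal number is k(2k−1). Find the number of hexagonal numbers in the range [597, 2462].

The n-th hexagonal number is n(2n−1).
Smallest index with value ≥ 597: n = 18 (giving 630).
Largest index with value ≤ 2462: n = 35 (giving 2415).
Indices 18 through 35: 18 terms.

18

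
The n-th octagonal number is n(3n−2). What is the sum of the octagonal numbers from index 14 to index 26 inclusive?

15626

Σ i(3i−2) = 3Σi² − 2Σi over i = 14..26.
Σi = 351 − 91 = 260 and Σi² = 6201 − 819 = 5382.
3·5382 − 2·260 = 15626.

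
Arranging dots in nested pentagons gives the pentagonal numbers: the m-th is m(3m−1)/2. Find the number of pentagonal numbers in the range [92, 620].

13

The n-th pentagonal number is n(3n−1)/2.
Smallest index with value ≥ 92: n = 8 (giving 92).
Largest index with value ≤ 620: n = 20 (giving 590).
Indices 8 through 20: 13 terms.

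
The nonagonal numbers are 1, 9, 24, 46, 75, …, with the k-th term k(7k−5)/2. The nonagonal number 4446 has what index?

Set n(7n−5)/2 = 4446, giving 7n² − 5n − 8892 = 0.
The discriminant is 25 + 56·4446 = 249001, and √249001 = 499.
So n = (5 + 499) / 14 = 504/14 = 36.
Check: 36·(7·36 − 5)/2 = 4446. ✓

36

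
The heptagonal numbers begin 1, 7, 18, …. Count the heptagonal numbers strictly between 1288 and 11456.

The n-th heptagonal number is n(5n−3)/2.
Smallest index with value > 1288: n = 24 (giving 1404).
Largest index with value < 11456: n = 67 (giving 11122).
Indices 24 through 67: 44 terms.

44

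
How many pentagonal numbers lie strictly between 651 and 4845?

The n-th pentagonal number is n(3n−1)/2.
Smallest index with value > 651: n = 22 (giving 715).
Largest index with value < 4845: n = 56 (giving 4676).
Indices 22 through 56: 35 terms.

35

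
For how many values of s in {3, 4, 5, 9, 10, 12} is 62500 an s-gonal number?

1

s = 3: P(3, 353) = 62481 and P(3, 354) = 62835; 62500 is not s-gonal.
s = 4: P(4, 250) = 62500. ✓
s = 5: P(5, 204) = 62322 and P(5, 205) = 62935; 62500 is not s-gonal.
s = 9: P(9, 133) = 61579 and P(9, 134) = 62511; 62500 is not s-gonal.
s = 10: P(10, 125) = 62125 and P(10, 126) = 63126; 62500 is not s-gonal.
s = 12: P(12, 112) = 62272 and P(12, 113) = 63393; 62500 is not s-gonal.
Hits: s ∈ {4} → 1.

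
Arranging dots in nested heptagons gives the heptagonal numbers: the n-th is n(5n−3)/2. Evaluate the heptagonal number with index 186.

The 186th heptagonal number is n(5n−3)/2 with n = 186.
186·(5·186 − 3)/2 = 186·927/2 = 86211.

86211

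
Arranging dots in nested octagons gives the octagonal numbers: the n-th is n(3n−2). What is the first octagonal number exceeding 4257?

Solve n(3n−2) > 4257 for integer n.
The largest n with value ≤ 4257 is 38 (since 4256 ≤ 4257 < 4485), so the first above is n = 39, value 4485.

4485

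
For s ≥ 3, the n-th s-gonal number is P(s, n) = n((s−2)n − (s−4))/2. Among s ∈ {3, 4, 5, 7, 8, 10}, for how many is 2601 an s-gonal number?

s = 3: P(3, 71) = 2556 and P(3, 72) = 2628; 2601 is not s-gonal.
s = 4: P(4, 51) = 2601. ✓
s = 5: P(5, 41) = 2501 and P(5, 42) = 2625; 2601 is not s-gonal.
s = 7: P(7, 32) = 2512 and P(7, 33) = 2673; 2601 is not s-gonal.
s = 8: P(8, 29) = 2465 and P(8, 30) = 2640; 2601 is not s-gonal.
s = 10: P(10, 25) = 2425 and P(10, 26) = 2626; 2601 is not s-gonal.
Hits: s ∈ {4} → 1.

1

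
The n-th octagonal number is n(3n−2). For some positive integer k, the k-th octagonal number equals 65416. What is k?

148

Set n(3n−2) = 65416, giving 3n² − 2n − 65416 = 0.
The discriminant is 4 + 12·65416 = 784996, and √784996 = 886.
So n = (2 + 886) / 6 = 888/6 = 148.
Check: 148·(3·148 − 2) = 65416. ✓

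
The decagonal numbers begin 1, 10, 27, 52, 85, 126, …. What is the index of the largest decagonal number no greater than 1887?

Solve n(4n−3) ≤ 1887 for integer n.
n = 22 gives 1870 ≤ 1887, while n = 23 gives 2047 > 1887; so the answer is index 22.

22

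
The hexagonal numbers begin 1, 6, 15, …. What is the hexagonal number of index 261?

The 261st hexagonal number is n(2n−1) with n = 261.
261·(2·261 − 1) = 261·521 = 135981.

135981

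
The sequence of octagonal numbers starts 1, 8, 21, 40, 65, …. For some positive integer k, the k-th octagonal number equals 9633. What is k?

57

Set n(3n−2) = 9633, giving 3n² − 2n − 9633 = 0.
The discriminant is 4 + 12·9633 = 115600, and √115600 = 340.
So n = (2 + 340) / 6 = 342/6 = 57.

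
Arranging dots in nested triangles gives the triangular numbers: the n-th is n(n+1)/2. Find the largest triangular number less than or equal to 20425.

20301

Solve n(n+1)/2 ≤ 20425 for integer n.
n = 201 gives 20301 ≤ 20425, while n = 202 gives 20503 > 20425; so the answer is 20301.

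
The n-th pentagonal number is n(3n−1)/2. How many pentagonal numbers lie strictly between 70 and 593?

13

The n-th pentagonal number is n(3n−1)/2.
Smallest index with value > 70: n = 8 (giving 92).
Largest index with value < 593: n = 20 (giving 590).
Indices 8 through 20: 13 terms.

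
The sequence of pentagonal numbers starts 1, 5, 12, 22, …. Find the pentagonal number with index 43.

The 43rd pentagonal number is n(3n−1)/2 with n = 43.
43·(3·43 − 1)/2 = 43·128/2 = 43·64 = 2752.

2752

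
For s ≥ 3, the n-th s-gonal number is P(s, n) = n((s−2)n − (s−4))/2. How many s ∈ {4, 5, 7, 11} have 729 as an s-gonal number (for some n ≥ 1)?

s = 4: P(4, 27) = 729. ✓
s = 5: P(5, 22) = 715 and P(5, 23) = 782; 729 is not s-gonal.
s = 7: P(7, 17) = 697 and P(7, 18) = 783; 729 is not s-gonal.
s = 11: P(11, 13) = 715 and P(11, 14) = 833; 729 is not s-gonal.
Hits: s ∈ {4} → 1.

1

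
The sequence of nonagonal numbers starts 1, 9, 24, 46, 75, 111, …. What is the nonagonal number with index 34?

3961

The 34th nonagonal number is n(7n−5)/2 with n = 34.
34·(7·34 − 5)/2 = 34·233/2 = 3961.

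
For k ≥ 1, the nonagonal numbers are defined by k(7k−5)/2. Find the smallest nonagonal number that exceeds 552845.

Solve n(7n−5)/2 > 552845 for integer n.
The largest n with value ≤ 552845 is 397 (since 550639 ≤ 552845 < 553419), so the first above is n = 398, value 553419.

553419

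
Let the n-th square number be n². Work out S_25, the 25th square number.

625

25² = 625.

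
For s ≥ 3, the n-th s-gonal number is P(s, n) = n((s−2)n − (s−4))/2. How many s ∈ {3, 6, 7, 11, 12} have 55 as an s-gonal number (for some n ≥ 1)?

s = 3: P(3, 10) = 55. ✓
s = 6: P(6, 5) = 45 and P(6, 6) = 66; 55 is not s-gonal.
s = 7: P(7, 5) = 55. ✓
s = 11: P(11, 3) = 30 and P(11, 4) = 58; 55 is not s-gonal.
s = 12: P(12, 3) = 33 and P(12, 4) = 64; 55 is not s-gonal.
Hits: s ∈ {3, 7} → 2.

2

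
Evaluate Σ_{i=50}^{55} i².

Σ_{i=50}^{55} i² = 56980 − 40425 = 16555.

16555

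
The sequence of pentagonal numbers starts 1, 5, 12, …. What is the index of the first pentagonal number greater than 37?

6

Solve n(3n−1)/2 > 37 for integer n.
The largest n with value ≤ 37 is 5 (since 35 ≤ 37 < 51), so the first above is n = 6, value 51.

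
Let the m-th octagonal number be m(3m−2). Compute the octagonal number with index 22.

1408

The 22nd octagonal number is n(3n−2) with n = 22.
22·(3·22 − 2) = 22·64 = 1408.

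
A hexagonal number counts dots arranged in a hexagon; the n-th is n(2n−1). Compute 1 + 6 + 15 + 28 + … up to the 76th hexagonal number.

Σ i(2i−1) = 2Σi² − Σi over i = 1..76.
Σi = 2926 and Σi² = 149226.
2·149226 − 1·2926 = 295526.

295526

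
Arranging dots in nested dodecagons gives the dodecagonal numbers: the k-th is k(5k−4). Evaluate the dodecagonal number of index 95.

44745

The 95th dodecagonal number is n(5n−4) with n = 95.
95·(5·95 − 4) = 95·471 = 44745.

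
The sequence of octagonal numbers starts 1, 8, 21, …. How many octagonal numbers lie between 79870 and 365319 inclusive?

186

The n-th octagonal number is n(3n−2).
Smallest index with value ≥ 79870: n = 164 (giving 80360).
Largest index with value ≤ 365319: n = 349 (giving 364705).
Indices 164 through 349: 186 terms.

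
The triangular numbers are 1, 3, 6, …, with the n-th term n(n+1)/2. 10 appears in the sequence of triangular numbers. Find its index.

4

Set n(n+1)/2 = 10, giving n² + n − 20 = 0.
So n = (-1 + 9) / 2 = 8/2 = 4.
Check: 4·5/2 = 10. ✓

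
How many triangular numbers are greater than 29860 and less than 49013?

The n-th triangular number is n(n+1)/2.
Smallest index with value > 29860: n = 244 (giving 29890).
Largest index with value < 49013: n = 312 (giving 48828).
Indices 244 through 312: 69 terms.

69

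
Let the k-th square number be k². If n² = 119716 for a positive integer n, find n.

We need n² = 119716, so n = √119716 = 346.

346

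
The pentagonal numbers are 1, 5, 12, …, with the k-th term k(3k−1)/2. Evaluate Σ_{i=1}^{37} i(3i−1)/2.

26011

Σ i(3i−1)/2 = (3Σi² − Σi) / 2 over i = 1..37.
Σi = 703 and Σi² = 17575.
(3·17575 − 1·703) / 2 = 52022/2 = 26011.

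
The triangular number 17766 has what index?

Set n(n+1)/2 = 17766, giving n² + n − 35532 = 0.
So n = (-1 + 377) / 2 = 376/2 = 188.
Check: 188·189/2 = 17766. ✓

188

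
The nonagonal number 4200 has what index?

35

Set n(7n−5)/2 = 4200, giving 7n² − 5n − 8400 = 0.
So n = (5 + 485) / 14 = 490/14 = 35.
Check: 35·(7·35 − 5)/2 = 4200. ✓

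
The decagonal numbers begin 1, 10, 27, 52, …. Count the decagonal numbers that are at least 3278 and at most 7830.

The n-th decagonal number is n(4n−3).
Smallest index with value ≥ 3278: n = 30 (giving 3510).
Largest index with value ≤ 7830: n = 44 (giving 7612).
Indices 30 through 44: 15 terms.

15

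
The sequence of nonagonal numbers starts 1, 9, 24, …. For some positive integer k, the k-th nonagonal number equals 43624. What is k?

Set n(7n−5)/2 = 43624, giving 7n² − 5n − 87248 = 0.
The discriminant is 25 + 56·43624 = 2442969, and √2442969 = 1563.
So n = (5 + 1563) / 14 = 1568/14 = 112.

112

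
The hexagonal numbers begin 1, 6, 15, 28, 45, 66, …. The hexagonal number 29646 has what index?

Set n(2n−1) = 29646, giving 2n² − n − 29646 = 0.
The discriminant is 1 + 8·29646 = 237169, and √237169 = 487.
So n = (1 + 487) / 4 = 488/4 = 122.

122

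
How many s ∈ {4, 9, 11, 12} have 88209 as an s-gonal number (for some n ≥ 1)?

s = 4: P(4, 297) = 88209. ✓
s = 9: P(9, 159) = 88086 and P(9, 160) = 89200; 88209 is not s-gonal.
s = 11: P(11, 140) = 87710 and P(11, 141) = 88971; 88209 is not s-gonal.
s = 12: P(12, 133) = 87913 and P(12, 134) = 89244; 88209 is not s-gonal.
Hits: s ∈ {4} → 1.

1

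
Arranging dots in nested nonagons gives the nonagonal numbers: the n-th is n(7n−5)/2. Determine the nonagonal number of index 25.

25·(7·25 − 5)/2 = 25·170/2 = 25·85 = 2125.

2125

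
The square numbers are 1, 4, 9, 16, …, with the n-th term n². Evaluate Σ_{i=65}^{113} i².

397929

Σ_{i=65}^{113} i² = 487369 − 89440 = 397929.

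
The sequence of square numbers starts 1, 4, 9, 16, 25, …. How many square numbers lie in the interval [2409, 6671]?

32

The n-th square number is n².
Smallest index with value ≥ 2409: n = 50 (giving 2500).
Largest index with value ≤ 6671: n = 81 (giving 6561).
Indices 50 through 81: 32 terms.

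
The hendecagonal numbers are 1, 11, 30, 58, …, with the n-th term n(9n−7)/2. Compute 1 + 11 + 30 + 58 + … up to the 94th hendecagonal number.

Σ i(9i−7)/2 = (9Σi² − 7Σi) / 2 over i = 1..94.
Σi = 4465 and Σi² = 281295.
(9·281295 − 7·4465) / 2 = 2500400/2 = 1250200.

1250200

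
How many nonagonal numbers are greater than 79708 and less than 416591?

The n-th nonagonal number is n(7n−5)/2.
Smallest index with value > 79708: n = 152 (giving 80484).
Largest index with value < 416591: n = 345 (giving 415725).
Indices 152 through 345: 194 terms.

194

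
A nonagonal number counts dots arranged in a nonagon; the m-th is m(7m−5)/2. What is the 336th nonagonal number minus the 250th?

336·(7·336 − 5)/2 = 394296 and 250·(7·250 − 5)/2 = 218125.
Difference: 394296 − 218125 = 176171.

176171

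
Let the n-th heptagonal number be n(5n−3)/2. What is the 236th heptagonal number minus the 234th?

2347

236·(5·236 − 3)/2 = 138886 and 234·(5·234 − 3)/2 = 136539.
Difference: 138886 − 136539 = 2347.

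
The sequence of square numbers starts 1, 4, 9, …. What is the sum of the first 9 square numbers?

285

Σ_{i=1}^{9} i² = 9·10·19/6 = 285.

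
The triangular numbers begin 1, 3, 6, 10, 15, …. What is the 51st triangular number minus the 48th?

150

51·52/2 = 1326 and 48·49/2 = 1176.
Difference: 1326 − 1176 = 150.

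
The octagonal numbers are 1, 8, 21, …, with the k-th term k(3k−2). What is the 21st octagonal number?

1281

The 21st octagonal number is n(3n−2) with n = 21.
21·(3·21 − 2) = 21·61 = 1281.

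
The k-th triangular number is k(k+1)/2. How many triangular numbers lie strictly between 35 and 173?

11

The n-th triangular number is n(n+1)/2.
Smallest index with value > 35: n = 8 (giving 36).
Largest index with value < 173: n = 18 (giving 171).
Indices 8 through 18: 11 terms.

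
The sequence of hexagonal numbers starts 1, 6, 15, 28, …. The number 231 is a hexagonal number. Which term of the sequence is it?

11

Set n(2n−1) = 231, giving 2n² − n − 231 = 0.
The discriminant is 1 + 8·231 = 1849, and √1849 = 43.
So n = (1 + 43) / 4 = 44/4 = 11.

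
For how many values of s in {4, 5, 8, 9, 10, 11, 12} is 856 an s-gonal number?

s = 4: P(4, 29) = 841 and P(4, 30) = 900; 856 is not s-gonal.
s = 5: P(5, 24) = 852 and P(5, 25) = 925; 856 is not s-gonal.
s = 8: P(8, 17) = 833 and P(8, 18) = 936; 856 is not s-gonal.
s = 9: P(9, 16) = 856. ✓
s = 10: P(10, 15) = 855 and P(10, 16) = 976; 856 is not s-gonal.
s = 11: P(11, 14) = 833 and P(11, 15) = 960; 856 is not s-gonal.
s = 12: P(12, 13) = 793 and P(12, 14) = 924; 856 is not s-gonal.
Hits: s ∈ {9} → 1.

1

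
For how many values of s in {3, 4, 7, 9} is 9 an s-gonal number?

2

s = 3: P(3, 3) = 6 and P(3, 4) = 10; 9 is not s-gonal.
s = 4: P(4, 3) = 9. ✓
s = 7: P(7, 2) = 7 and P(7, 3) = 18; 9 is not s-gonal.
s = 9: P(9, 2) = 9. ✓
Hits: s ∈ {4, 9} → 2.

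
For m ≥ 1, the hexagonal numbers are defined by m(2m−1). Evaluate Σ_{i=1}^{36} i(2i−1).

31746

Σ i(2i−1) = 2Σi² − Σi over i = 1..36.
Σi = 666 and Σi² = 16206.
2·16206 − 1·666 = 31746.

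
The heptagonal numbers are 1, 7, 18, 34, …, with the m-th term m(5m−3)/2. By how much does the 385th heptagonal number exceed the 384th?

1921

Consecutive heptagonal numbers differ by 5n − 4: here 5·385 − 4 = 1921.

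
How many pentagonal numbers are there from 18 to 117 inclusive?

The n-th pentagonal number is n(3n−1)/2.
Smallest index with value ≥ 18: n = 4 (giving 22).
Largest index with value ≤ 117: n = 9 (giving 117).
Indices 4 through 9: 6 terms.

6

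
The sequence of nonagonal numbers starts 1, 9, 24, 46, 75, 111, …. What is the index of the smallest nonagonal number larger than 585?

14

Solve n(7n−5)/2 > 585 for integer n.
The largest n with value ≤ 585 is 13 (since 559 ≤ 585 < 651), so the first above is n = 14, value 651.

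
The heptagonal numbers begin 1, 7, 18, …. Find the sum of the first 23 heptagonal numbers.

10396

Σ i(5i−3)/2 = (5Σi² − 3Σi) / 2 over i = 1..23.
Σi = 276 and Σi² = 4324.
(5·4324 − 3·276) / 2 = 20792/2 = 10396.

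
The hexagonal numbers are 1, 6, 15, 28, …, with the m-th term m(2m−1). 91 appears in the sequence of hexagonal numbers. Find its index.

7

Set n(2n−1) = 91, giving 2n² − n − 91 = 0.
The discriminant is 1 + 8·91 = 729, and √729 = 27.
So n = (1 + 27) / 4 = 28/4 = 7.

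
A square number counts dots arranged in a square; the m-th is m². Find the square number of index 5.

25

5² = 25.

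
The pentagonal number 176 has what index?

Set n(3n−1)/2 = 176, giving 3n² − n − 352 = 0.
The discriminant is 1 + 24·176 = 4225, and √4225 = 65.
So n = (1 + 65) / 6 = 66/6 = 11.

11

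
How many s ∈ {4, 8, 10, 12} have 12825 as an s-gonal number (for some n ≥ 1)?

1

s = 4: P(4, 113) = 12769 and P(4, 114) = 12996; 12825 is not s-gonal.
s = 8: P(8, 65) = 12545 and P(8, 66) = 12936; 12825 is not s-gonal.
s = 10: P(10, 57) = 12825. ✓
s = 12: P(12, 51) = 12801 and P(12, 52) = 13312; 12825 is not s-gonal.
Hits: s ∈ {10} → 1.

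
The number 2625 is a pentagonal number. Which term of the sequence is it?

42

Set n(3n−1)/2 = 2625, giving 3n² − n − 5250 = 0.
The discriminant is 1 + 24·2625 = 63001, and √63001 = 251.
So n = (1 + 251) / 6 = 252/6 = 42.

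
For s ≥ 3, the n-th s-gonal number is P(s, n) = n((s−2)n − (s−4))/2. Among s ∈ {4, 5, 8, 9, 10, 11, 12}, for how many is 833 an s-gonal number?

s = 4: P(4, 28) = 784 and P(4, 29) = 841; 833 is not s-gonal.
s = 5: P(5, 23) = 782 and P(5, 24) = 852; 833 is not s-gonal.
s = 8: P(8, 17) = 833. ✓
s = 9: P(9, 15) = 750 and P(9, 16) = 856; 833 is not s-gonal.
s = 10: P(10, 14) = 742 and P(10, 15) = 855; 833 is not s-gonal.
s = 11: P(11, 14) = 833. ✓
s = 12: P(12, 13) = 793 and P(12, 14) = 924; 833 is not s-gonal.
Hits: s ∈ {8, 11} → 2.

2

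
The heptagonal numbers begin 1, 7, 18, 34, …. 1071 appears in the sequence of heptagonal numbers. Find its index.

Set n(5n−3)/2 = 1071, giving 5n² − 3n − 2142 = 0.
So n = (3 + 207) / 10 = 210/10 = 21.
Check: 21·(5·21 − 3)/2 = 1071. ✓

21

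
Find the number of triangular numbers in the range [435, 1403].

The n-th triangular number is n(n+1)/2.
Smallest index with value ≥ 435: n = 29 (giving 435).
Largest index with value ≤ 1403: n = 52 (giving 1378).
Indices 29 through 52: 24 terms.

24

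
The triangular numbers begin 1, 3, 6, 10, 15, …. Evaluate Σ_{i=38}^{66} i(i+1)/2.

40977

Σ i(i+1)/2 = (Σi² + Σi) / 2 over i = 38..66.
Σi = 2211 − 703 = 1508 and Σi² = 98021 − 17575 = 80446.
(1·80446 + 1·1508) / 2 = 81954/2 = 40977.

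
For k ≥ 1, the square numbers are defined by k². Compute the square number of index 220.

220² = 48400.

48400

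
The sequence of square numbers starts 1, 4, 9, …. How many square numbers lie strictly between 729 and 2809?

25

The n-th square number is n².
Smallest index with value > 729: n = 28 (giving 784).
Largest index with value < 2809: n = 52 (giving 2704).
Indices 28 through 52: 25 terms.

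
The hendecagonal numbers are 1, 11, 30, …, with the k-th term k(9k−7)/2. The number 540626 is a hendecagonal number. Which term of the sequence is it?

Set n(9n−7)/2 = 540626, giving 9n² − 7n − 1081252 = 0.
So n = (7 + 6239) / 18 = 6246/18 = 347.
Check: 347·(9·347 − 7)/2 = 540626. ✓

347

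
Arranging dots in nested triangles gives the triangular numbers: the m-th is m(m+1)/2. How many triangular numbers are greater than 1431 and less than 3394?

28

The n-th triangular number is n(n+1)/2.
Smallest index with value > 1431: n = 54 (giving 1485).
Largest index with value < 3394: n = 81 (giving 3321).
Indices 54 through 81: 28 terms.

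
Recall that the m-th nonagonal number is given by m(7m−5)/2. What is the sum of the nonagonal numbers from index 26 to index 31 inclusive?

16691

Σ i(7i−5)/2 = (7Σi² − 5Σi) / 2 over i = 26..31.
Σi = 496 − 325 = 171 and Σi² = 10416 − 5525 = 4891.
(7·4891 − 5·171) / 2 = 33382/2 = 16691.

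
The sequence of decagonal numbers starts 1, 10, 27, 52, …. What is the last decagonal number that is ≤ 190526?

189442

Solve n(4n−3) ≤ 190526 for integer n.
n = 218 gives 189442 ≤ 190526, while n = 219 gives 191187 > 190526; so the answer is 189442.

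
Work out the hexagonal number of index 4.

28

The 4th hexagonal number is n(2n−1) with n = 4.
4·(2·4 − 1) = 4·7 = 28.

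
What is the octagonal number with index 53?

8321

The 53rd octagonal number is n(3n−2) with n = 53.
53·(3·53 − 2) = 53·157 = 8321.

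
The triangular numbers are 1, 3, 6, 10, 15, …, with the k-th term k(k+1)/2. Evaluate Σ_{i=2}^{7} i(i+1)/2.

83

Σ i(i+1)/2 = (Σi² + Σi) / 2 over i = 2..7.
Σi = 28 − 1 = 27 and Σi² = 140 − 1 = 139.
(1·139 + 1·27) / 2 = 166/2 = 83.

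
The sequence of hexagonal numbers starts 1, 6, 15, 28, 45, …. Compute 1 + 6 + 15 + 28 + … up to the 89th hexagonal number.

Σ i(2i−1) = 2Σi² − Σi over i = 1..89.
Σi = 4005 and Σi² = 238965.
2·238965 − 1·4005 = 473925.

473925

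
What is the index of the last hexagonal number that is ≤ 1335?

26

Solve n(2n−1) ≤ 1335 for integer n.
n = 26 gives 1326 ≤ 1335, while n = 27 gives 1431 > 1335; so the answer is index 26.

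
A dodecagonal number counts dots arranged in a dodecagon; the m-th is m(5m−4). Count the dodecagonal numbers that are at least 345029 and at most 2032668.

375

The n-th dodecagonal number is n(5n−4).
Smallest index with value ≥ 345029: n = 264 (giving 347424).
Largest index with value ≤ 2032668: n = 638 (giving 2032668).
Indices 264 through 638: 375 terms.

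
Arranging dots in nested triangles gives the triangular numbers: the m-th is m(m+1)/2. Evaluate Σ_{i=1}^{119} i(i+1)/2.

287980

Σ i(i+1)/2 = (Σi² + Σi) / 2 over i = 1..119.
Σi = 7140 and Σi² = 568820.
(1·568820 + 1·7140) / 2 = 575960/2 = 287980.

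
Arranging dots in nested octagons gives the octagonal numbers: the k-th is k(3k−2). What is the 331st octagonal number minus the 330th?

Consecutive octagonal numbers differ by 6n − 5: here 6·331 − 5 = 1981.

1981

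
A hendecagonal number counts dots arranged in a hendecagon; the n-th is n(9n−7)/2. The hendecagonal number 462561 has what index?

Set n(9n−7)/2 = 462561, giving 9n² − 7n − 925122 = 0.
The discriminant is 49 + 72·462561 = 33304441, and √33304441 = 5771.
So n = (7 + 5771) / 18 = 5778/18 = 321.
Check: 321·(9·321 − 7)/2 = 462561. ✓

321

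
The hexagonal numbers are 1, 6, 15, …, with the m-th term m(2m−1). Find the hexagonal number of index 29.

1653

The 29th hexagonal number is n(2n−1) with n = 29.
29·(2·29 − 1) = 29·57 = 1653.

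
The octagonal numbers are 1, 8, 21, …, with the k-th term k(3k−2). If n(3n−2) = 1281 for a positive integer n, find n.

Set n(3n−2) = 1281, giving 3n² − 2n − 1281 = 0.
So n = (2 + 124) / 6 = 126/6 = 21.

21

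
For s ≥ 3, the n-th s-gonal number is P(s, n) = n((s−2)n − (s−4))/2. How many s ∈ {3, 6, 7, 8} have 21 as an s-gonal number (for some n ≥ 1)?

s = 3: P(3, 6) = 21. ✓
s = 6: P(6, 3) = 15 and P(6, 4) = 28; 21 is not s-gonal.
s = 7: P(7, 3) = 18 and P(7, 4) = 34; 21 is not s-gonal.
s = 8: P(8, 3) = 21. ✓
Hits: s ∈ {3, 8} → 2.

2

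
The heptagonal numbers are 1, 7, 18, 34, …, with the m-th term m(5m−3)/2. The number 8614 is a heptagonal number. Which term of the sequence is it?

59

Set n(5n−3)/2 = 8614, giving 5n² − 3n − 17228 = 0.
So n = (3 + 587) / 10 = 590/10 = 59.
Check: 59·(5·59 − 3)/2 = 8614. ✓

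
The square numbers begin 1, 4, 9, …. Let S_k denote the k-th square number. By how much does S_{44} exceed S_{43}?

87

n² − (n−1)² = 2n − 1, so 44² − 43² = 2·44 − 1 = 87.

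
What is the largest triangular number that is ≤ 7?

Solve n(n+1)/2 ≤ 7 for integer n.
n = 3 gives 6 ≤ 7, while n = 4 gives 10 > 7; so the answer is 6.

6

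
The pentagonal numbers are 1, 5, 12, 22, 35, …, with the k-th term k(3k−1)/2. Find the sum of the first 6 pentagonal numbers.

126

Σ i(3i−1)/2 = (3Σi² − Σi) / 2 over i = 1..6.
Σi = 21 and Σi² = 91.
(3·91 − 1·21) / 2 = 252/2 = 126.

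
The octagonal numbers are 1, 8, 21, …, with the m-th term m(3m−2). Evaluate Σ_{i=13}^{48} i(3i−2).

Σ i(3i−2) = 3Σi² − 2Σi over i = 13..48.
Σi = 1176 − 78 = 1098 and Σi² = 38024 − 650 = 37374.
3·37374 − 2·1098 = 109926.

109926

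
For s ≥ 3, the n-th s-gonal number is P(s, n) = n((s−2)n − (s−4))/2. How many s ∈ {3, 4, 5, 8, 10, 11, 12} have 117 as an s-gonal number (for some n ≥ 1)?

s = 3: P(3, 14) = 105 and P(3, 15) = 120; 117 is not s-gonal.
s = 4: P(4, 10) = 100 and P(4, 11) = 121; 117 is not s-gonal.
s = 5: P(5, 9) = 117. ✓
s = 8: P(8, 6) = 96 and P(8, 7) = 133; 117 is not s-gonal.
s = 10: P(10, 5) = 85 and P(10, 6) = 126; 117 is not s-gonal.
s = 11: P(11, 5) = 95 and P(11, 6) = 141; 117 is not s-gonal.
s = 12: P(12, 5) = 105 and P(12, 6) = 156; 117 is not s-gonal.
Hits: s ∈ {5} → 1.

1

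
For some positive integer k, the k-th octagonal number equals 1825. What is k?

Set n(3n−2) = 1825, giving 3n² − 2n − 1825 = 0.
So n = (2 + 148) / 6 = 150/6 = 25.
Check: 25·(3·25 − 2) = 1825. ✓

25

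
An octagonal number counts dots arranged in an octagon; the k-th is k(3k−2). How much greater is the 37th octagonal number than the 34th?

37·(3·37 − 2) = 4033 and 34·(3·34 − 2) = 3400.
Difference: 4033 − 3400 = 633.

633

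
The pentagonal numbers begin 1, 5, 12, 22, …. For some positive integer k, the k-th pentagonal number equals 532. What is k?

19

Set n(3n−1)/2 = 532, giving 3n² − n − 1064 = 0.
The discriminant is 1 + 24·532 = 12769, and √12769 = 113.
So n = (1 + 113) / 6 = 114/6 = 19.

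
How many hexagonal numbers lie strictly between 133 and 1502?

19

The n-th hexagonal number is n(2n−1).
Smallest index with value > 133: n = 9 (giving 153).
Largest index with value < 1502: n = 27 (giving 1431).
Indices 9 through 27: 19 terms.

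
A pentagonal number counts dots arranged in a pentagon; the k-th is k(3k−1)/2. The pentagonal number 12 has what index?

Set n(3n−1)/2 = 12, giving 3n² − n − 24 = 0.
So n = (1 + 17) / 6 = 18/6 = 3.

3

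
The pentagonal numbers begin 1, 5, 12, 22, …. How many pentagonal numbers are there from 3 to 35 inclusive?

4

The n-th pentagonal number is n(3n−1)/2.
Smallest index with value ≥ 3: n = 2 (giving 5).
Largest index with value ≤ 35: n = 5 (giving 35).
Indices 2 through 5: 4 terms.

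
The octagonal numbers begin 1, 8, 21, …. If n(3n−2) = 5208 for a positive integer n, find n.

Set n(3n−2) = 5208, giving 3n² − 2n − 5208 = 0.
The discriminant is 4 + 12·5208 = 62500, and √62500 = 250.
So n = (2 + 250) / 6 = 252/6 = 42.
Check: 42·(3·42 − 2) = 5208. ✓

42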